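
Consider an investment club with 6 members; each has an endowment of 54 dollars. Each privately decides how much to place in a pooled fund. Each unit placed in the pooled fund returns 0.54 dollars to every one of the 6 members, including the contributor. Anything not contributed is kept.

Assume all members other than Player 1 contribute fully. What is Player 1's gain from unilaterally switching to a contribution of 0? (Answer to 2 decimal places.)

24.84 dollars

Switching from a contribution of 54 to 0 lets Player 1 keep an extra 54 dollars, but lowers the pooled fund by 54, which costs Player 1 their own share of that drop: 0.54 × 54 = 29.16.
Net gain = 54 − 29.16 = 24.84. The private return per contributed unit (0.54) is below 1, so free-riding is indeed the best response regardless of what the others do.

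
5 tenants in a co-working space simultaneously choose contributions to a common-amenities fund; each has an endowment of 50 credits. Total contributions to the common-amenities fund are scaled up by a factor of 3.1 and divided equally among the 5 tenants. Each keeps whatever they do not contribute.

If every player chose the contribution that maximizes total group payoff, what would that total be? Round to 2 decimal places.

775.00 credits

Each contributed unit returns 3.100 to the group as a whole (0.6200 to each of 5 players), which exceeds 1, so the social optimum is full contribution: group total = 3.100 × 250 = 775.00.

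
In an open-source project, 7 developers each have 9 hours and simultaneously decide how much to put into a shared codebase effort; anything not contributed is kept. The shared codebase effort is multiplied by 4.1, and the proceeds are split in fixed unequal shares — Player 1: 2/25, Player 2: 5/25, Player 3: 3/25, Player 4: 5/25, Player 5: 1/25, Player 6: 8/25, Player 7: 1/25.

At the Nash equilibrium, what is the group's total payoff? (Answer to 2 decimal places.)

90.90 hours

Each unit j contributes comes back to j as 4.1 × (j's share), so j prefers to contribute only if that share exceeds 1/4.1 = 0.2439; otherwise keeping the unit dominates.
Only Player 6 (8/25) clears that bar, contributing 9; the remaining 6 contribute 0. Total contributed: 9.
The shared codebase effort pays out 4.1 × 9 = 36.90 in total (split across the unequal shares, but the aggregate is all that matters for the group sum).
The 6 free-riders keep 9 each, adding 54. Group total = 54 + 36.90 = 90.90.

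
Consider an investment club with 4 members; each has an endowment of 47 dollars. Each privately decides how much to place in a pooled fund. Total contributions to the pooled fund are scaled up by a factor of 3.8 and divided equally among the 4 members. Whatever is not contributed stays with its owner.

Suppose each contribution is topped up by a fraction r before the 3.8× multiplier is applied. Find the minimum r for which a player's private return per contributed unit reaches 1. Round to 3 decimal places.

0.053

With matching at rate r, one contributed unit becomes (1 + r) in the pooled fund and returns 3.8 × (1 + r) / 4 to the contributor.
Setting this equal to 1: 1 + r = 4/3.8 = 1.0526.
So the minimum matching rate is r = 1.0526 − 1 = 0.053.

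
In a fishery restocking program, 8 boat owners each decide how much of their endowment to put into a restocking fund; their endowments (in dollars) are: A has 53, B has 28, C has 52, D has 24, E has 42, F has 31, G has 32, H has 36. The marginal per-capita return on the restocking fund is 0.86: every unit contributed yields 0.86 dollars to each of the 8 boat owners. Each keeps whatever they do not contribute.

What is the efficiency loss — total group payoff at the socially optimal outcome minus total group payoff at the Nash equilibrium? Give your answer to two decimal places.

1752.24 dollars

The private return per contributed unit is 0.86 < 1 for everyone, so the Nash equilibrium is zero contribution and the group total is Σ E_j = 53 + 28 + 52 + 24 + 42 + 31 + 32 + 36 = 298.
Each contributed unit returns 6.880 to the group, so the social optimum is full contribution by everyone: group total = 6.880 × 298 = 2050.24.
Efficiency loss = (6.880 − 1) × 298 = 1752.24.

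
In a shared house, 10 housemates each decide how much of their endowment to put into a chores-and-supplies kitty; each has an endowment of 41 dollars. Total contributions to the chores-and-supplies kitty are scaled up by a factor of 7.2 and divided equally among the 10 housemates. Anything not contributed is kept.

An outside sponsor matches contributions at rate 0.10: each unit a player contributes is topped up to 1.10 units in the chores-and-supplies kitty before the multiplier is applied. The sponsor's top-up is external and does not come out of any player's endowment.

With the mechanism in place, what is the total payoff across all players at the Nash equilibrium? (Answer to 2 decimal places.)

With the mechanism, a contributed unit returns 7.2 × 1.10 / 10 = 0.7920 per unit of net cost — still below 1 — so contributing 0 remains dominant for every player.
At the Nash equilibrium no one contributes; group total payoff = 10 × 41 = 410.

410.00 dollars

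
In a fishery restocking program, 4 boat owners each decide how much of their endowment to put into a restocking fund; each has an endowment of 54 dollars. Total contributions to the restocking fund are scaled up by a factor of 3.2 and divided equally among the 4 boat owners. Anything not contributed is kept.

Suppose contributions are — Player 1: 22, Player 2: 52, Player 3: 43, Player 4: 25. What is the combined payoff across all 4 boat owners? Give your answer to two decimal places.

528.40 dollars

Total contributed: 22 + 52 + 43 + 25 = 142; total kept: 4 × 54 − 142 = 74.
The restocking fund pays out 3.2 × 142 = 454.40 in aggregate.
Group total = 74 + 454.40 = 528.40.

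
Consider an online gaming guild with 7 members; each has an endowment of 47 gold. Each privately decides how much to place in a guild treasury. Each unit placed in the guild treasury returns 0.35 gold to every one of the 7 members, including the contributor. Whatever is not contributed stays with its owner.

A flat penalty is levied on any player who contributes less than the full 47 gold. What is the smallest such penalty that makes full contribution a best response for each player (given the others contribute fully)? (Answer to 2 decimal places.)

Given the others contribute fully, the best deviation is to contribute 0 (any partial contribution still incurs the fine and gives up units whose private return 0.35 is below 1).
Deviating from 47 to 0 saves 47 gold but forfeits the deviator's share of the drop in the guild treasury: 0.35 × 47 = 16.45.
So the deviation gain is 47 − 16.45 = 30.55, and the fine must be at least 30.55 gold to wipe it out.

30.55 gold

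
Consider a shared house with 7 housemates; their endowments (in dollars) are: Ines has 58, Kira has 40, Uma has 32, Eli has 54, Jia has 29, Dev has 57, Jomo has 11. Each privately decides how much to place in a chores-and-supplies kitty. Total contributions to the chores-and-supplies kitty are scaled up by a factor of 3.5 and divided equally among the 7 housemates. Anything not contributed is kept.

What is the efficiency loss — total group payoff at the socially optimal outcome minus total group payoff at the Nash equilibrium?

702.50 dollars

The private return per contributed unit is 3.5/7 = 0.5000 < 1 for every player regardless of endowment, so the Nash equilibrium is zero contribution and the group total is Σ E_j = 58 + 40 + 32 + 54 + 29 + 57 + 11 = 281.
Each contributed unit returns 3.500 to the group, so the social optimum is full contribution by everyone: group total = 3.500 × 281 = 983.50.
Efficiency loss = (3.500 − 1) × 281 = 702.50.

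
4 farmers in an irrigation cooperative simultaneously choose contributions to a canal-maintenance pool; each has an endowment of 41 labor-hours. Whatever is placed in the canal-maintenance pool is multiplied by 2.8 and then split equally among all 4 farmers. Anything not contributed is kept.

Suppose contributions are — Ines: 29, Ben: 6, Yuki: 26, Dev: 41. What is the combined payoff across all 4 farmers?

347.60 labor-hours

Total contributed: 29 + 6 + 26 + 41 = 102; total kept: 4 × 41 − 102 = 62.
The canal-maintenance pool pays out 2.8 × 102 = 285.60 in aggregate.
Group total = 62 + 285.60 = 347.60.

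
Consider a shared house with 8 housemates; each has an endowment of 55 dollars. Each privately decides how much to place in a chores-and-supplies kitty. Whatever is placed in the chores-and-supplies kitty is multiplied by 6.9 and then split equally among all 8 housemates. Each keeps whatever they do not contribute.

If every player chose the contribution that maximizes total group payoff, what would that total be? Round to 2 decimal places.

Each contributed unit returns 6.900 to the group as a whole (0.8625 to each of 8 players), which exceeds 1, so the social optimum is full contribution: group total = 6.900 × 440 = 3036.00.

3036.00 dollars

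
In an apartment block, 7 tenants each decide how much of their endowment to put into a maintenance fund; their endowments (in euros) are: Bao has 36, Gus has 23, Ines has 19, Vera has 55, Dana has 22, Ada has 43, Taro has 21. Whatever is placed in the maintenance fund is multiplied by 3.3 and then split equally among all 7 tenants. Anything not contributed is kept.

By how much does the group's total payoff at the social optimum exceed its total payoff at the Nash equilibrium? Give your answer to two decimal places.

The private return per contributed unit is 3.3/7 = 0.4714 < 1 for every player regardless of endowment, so the Nash equilibrium is zero contribution and the group total is Σ E_j = 36 + 23 + 19 + 55 + 22 + 43 + 21 = 219.
Each contributed unit returns 3.300 to the group, so the social optimum is full contribution by everyone: group total = 3.300 × 219 = 722.70.
Efficiency loss = (3.300 − 1) × 219 = 503.70.

503.70 euros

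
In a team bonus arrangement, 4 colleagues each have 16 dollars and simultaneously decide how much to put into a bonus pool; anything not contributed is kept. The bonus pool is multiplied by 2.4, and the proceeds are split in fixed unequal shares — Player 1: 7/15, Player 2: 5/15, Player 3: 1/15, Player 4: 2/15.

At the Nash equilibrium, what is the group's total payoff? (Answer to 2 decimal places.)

Each unit j contributes comes back to j as 2.4 × (j's share), so j prefers to contribute only if that share exceeds 1/2.4 = 0.4167; otherwise keeping the unit dominates.
The only share above 0.4167 is Player 1's 7/15, contributing 16; the remaining 3 contribute 0. Total contributed: 16.
The bonus pool pays out 2.4 × 16 = 38.40 in total (split across the unequal shares, but the aggregate is all that matters for the group sum).
The 3 free-riders keep 16 each, adding 48. Group total = 48 + 38.40 = 86.40.

86.40 dollars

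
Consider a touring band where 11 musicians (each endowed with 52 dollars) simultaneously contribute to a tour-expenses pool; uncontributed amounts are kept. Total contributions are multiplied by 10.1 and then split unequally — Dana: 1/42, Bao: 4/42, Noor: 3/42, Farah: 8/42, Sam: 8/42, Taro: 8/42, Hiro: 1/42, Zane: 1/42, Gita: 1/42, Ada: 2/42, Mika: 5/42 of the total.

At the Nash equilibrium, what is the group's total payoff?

Each unit j contributes comes back to j as 10.1 × (j's share), so j prefers to contribute only if that share exceeds 1/10.1 = 0.0990; otherwise keeping the unit dominates.
The shares above 0.0990 belong to Farah, Sam, Taro and Mika, contributing 52 each; the remaining 7 contribute 0. Total contributed: 208.
The tour-expenses pool pays out 10.1 × 208 = 2100.80 in total (split across the unequal shares, but the aggregate is all that matters for the group sum).
The 7 free-riders keep 52 each, adding 364. Group total = 364 + 2100.80 = 2464.80.

2464.80 dollars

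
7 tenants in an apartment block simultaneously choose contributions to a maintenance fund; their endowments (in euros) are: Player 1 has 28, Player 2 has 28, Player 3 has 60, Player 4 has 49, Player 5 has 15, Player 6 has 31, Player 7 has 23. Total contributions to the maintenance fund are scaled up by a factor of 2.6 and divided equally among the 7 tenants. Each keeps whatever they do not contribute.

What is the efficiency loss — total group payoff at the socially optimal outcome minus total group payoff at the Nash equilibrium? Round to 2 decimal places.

374.40 euros

The private return per contributed unit is 2.6/7 = 0.3714 < 1 for every player regardless of endowment, so the Nash equilibrium is zero contribution and the group total is Σ E_j = 28 + 28 + 60 + 49 + 15 + 31 + 23 = 234.
Each contributed unit returns 2.600 to the group, so the social optimum is full contribution by everyone: group total = 2.600 × 234 = 608.40.
Efficiency loss = (2.600 − 1) × 234 = 374.40.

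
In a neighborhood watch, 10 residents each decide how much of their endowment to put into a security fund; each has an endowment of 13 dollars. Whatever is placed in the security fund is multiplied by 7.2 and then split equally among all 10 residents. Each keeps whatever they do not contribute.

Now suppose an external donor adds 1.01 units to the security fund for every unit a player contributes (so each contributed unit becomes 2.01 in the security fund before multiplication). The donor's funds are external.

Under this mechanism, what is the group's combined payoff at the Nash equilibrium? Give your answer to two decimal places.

With the mechanism, a contributed unit returns 7.2 × 2.01 / 10 = 1.4472 per unit of net cost to the contributor — now above 1 — so contributing fully is weakly dominant for every player.
At the Nash equilibrium everyone contributes 13. Group total payoff = 7.2 × 2.01 × 130 = 1881.36.

1881.36 dollars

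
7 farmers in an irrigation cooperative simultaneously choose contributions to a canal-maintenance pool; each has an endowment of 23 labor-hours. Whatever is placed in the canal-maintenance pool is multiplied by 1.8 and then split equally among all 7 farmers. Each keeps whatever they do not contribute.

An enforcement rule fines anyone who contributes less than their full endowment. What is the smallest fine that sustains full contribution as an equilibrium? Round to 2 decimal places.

Given the others contribute fully, the best deviation is to contribute 0 (any partial contribution still incurs the fine and gives up units whose private return 0.2571 is below 1).
Deviating from 23 to 0 saves 23 labor-hours but forfeits the deviator's share of the drop in the canal-maintenance pool: 1.8/7 × 23 = 5.91.
So the deviation gain is 23 − 5.91 = 17.09, and the fine must be at least 17.09 labor-hours to wipe it out.

17.09 labor-hours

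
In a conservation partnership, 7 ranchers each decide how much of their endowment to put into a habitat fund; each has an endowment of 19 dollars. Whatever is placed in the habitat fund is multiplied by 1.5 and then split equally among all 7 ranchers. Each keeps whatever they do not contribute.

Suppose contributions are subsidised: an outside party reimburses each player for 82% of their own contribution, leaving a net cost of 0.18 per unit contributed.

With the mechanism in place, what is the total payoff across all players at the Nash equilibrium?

With the mechanism, a contributed unit returns (1.5/7) / 0.18 = 1.1905 per unit of net cost to the contributor — now above 1 — so contributing fully is weakly dominant for every player.
At the Nash equilibrium everyone contributes 19. Group total payoff = 7 × (19 × 0.82 + 1.5 × 19) = 308.56.

308.56 dollars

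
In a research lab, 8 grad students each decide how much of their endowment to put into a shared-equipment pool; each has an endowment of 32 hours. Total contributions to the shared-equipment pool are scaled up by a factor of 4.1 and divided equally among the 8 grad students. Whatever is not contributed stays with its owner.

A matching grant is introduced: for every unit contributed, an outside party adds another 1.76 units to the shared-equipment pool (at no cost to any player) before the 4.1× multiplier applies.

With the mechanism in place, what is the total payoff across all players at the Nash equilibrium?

2896.90 hours

With the mechanism, a contributed unit returns 4.1 × 2.76 / 8 = 1.4145 per unit of net cost to the contributor — now above 1 — so contributing fully is weakly dominant for every player.
So the Nash equilibrium is full contribution by all 8; the group earns 4.1 × 2.76 × 256 = 2896.90.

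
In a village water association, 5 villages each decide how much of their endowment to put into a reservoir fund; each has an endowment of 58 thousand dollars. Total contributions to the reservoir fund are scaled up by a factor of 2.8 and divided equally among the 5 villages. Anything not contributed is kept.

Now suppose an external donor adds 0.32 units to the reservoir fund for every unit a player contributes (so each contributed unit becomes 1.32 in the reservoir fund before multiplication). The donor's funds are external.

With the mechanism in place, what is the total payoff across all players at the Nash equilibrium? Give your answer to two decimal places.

The effective private return is 2.8 × 1.32 / 5 = 0.7392, which is still under 1, so the mechanism doesn't change anyone's dominant strategy: zero contribution.
At the Nash equilibrium no one contributes; group total payoff = 5 × 58 = 290.

290.00 thousand dollars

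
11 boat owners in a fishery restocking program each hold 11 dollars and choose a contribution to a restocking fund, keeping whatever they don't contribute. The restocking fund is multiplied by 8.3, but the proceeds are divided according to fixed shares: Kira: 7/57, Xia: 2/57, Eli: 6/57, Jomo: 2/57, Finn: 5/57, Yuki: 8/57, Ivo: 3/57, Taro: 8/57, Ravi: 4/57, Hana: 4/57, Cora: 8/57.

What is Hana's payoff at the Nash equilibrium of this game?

Player j's private return per contributed unit is 8.3 × (j's share). Contributing is weakly dominant for j when that share is at least 1/8.3 = 0.1205, and contributing 0 is dominant otherwise.
Kira, Yuki, Taro and Cora clear that bar, contributing 11 each; the remaining 7 contribute 0. Total contributed: 44.
Hana keeps 11 and receives 8.3 × 44 × 4/57 = 25.63 from the restocking fund, for a payoff of 36.63.

36.63 dollars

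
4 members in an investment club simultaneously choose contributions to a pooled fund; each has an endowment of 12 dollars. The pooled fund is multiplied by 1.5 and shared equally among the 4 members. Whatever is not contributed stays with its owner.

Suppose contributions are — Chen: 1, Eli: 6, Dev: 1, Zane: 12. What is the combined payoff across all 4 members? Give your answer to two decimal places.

58.00 dollars

Total contributed: 1 + 6 + 1 + 12 = 20; total kept: 4 × 12 − 20 = 28.
The pooled fund pays out 1.5 × 20 = 30.00 in aggregate.
Group total = 28 + 30.00 = 58.00.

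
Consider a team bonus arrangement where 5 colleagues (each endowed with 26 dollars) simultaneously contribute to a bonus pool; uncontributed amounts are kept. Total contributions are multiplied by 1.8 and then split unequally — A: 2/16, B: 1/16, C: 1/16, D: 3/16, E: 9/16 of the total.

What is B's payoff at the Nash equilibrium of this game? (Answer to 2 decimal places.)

Each unit j contributes comes back to j as 1.8 × (j's share), so j prefers to contribute only if that share exceeds 1/1.8 = 0.5556; otherwise keeping the unit dominates.
The only share above 0.5556 is E's 9/16, contributing 26; the remaining 4 contribute 0. Total contributed: 26.
B keeps 26 and receives 1.8 × 26 × 1/16 = 2.93 from the bonus pool, for a payoff of 28.93.

28.93 dollars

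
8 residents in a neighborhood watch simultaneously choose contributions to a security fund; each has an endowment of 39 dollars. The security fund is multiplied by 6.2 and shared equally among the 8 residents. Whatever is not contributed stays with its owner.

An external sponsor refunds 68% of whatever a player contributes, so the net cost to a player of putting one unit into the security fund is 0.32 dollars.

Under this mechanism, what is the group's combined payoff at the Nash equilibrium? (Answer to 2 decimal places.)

With the mechanism, a contributed unit returns (6.2/8) / 0.32 = 2.4219 per unit of net cost to the contributor — now above 1 — so contributing fully is weakly dominant for every player.
At the Nash equilibrium everyone contributes 39. Group total payoff = 8 × (39 × 0.68 + 6.2 × 39) = 2146.56.

2146.56 dollars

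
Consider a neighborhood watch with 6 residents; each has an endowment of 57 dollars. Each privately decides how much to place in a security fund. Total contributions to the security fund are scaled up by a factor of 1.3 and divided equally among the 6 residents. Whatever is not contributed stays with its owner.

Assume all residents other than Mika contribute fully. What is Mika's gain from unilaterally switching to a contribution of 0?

44.65 dollars

Switching from a contribution of 57 to 0 lets Mika keep an extra 57 dollars, but lowers the security fund by 57, which costs Mika their own share of that drop: 1.3/6 × 57 = 12.35.
Net gain = 57 − 12.35 = 44.65. The private return per contributed unit (0.2167) is below 1, so free-riding is indeed the best response regardless of what the others do.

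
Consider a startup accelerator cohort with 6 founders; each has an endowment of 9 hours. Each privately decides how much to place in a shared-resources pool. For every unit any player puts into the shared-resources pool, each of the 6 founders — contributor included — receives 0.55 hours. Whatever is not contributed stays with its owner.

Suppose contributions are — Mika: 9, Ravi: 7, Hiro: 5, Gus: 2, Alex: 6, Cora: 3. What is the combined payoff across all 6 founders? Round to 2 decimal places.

Total contributed: 9 + 7 + 5 + 2 + 6 + 3 = 32; total kept: 6 × 9 − 32 = 22.
The shared-resources pool pays out 0.55 × 6 × 32 = 105.60 in aggregate.
Group total = 22 + 105.60 = 127.60.

127.60 hours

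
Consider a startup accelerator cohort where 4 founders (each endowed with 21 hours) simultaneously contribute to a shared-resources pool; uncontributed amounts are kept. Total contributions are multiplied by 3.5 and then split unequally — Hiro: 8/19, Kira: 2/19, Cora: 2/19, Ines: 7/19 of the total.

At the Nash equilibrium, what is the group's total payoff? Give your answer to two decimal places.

Player j's private return per contributed unit is 3.5 × (j's share). Contributing is weakly dominant for j when that share is at least 1/3.5 = 0.2857, and contributing 0 is dominant otherwise.
The shares above 0.2857 belong to Hiro and Ines, contributing 21 each; the remaining 2 contribute 0. Total contributed: 42.
The shared-resources pool pays out 3.5 × 42 = 147.00 in total (split across the unequal shares, but the aggregate is all that matters for the group sum).
The 2 free-riders keep 21 each, adding 42. Group total = 42 + 147.00 = 189.00.

189.00 hours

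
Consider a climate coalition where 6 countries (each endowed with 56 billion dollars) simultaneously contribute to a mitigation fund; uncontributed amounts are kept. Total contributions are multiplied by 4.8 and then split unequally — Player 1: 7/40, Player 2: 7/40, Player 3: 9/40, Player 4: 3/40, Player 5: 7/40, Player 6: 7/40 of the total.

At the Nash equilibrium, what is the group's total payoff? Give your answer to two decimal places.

548.80 billion dollars

Each unit j contributes comes back to j as 4.8 × (j's share), so j prefers to contribute only if that share exceeds 1/4.8 = 0.2083; otherwise keeping the unit dominates.
Player 3 alone (share 9/40) is above the threshold, contributing 56; the remaining 5 contribute 0. Total contributed: 56.
The mitigation fund pays out 4.8 × 56 = 268.80 in total (split across the unequal shares, but the aggregate is all that matters for the group sum).
The 5 free-riders keep 56 each, adding 280. Group total = 280 + 268.80 = 548.80.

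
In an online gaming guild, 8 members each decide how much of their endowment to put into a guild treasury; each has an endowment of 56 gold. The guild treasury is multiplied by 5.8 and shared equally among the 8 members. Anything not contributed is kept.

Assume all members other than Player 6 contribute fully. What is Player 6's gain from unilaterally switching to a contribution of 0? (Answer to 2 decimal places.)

Switching from a contribution of 56 to 0 lets Player 6 keep an extra 56 gold, but lowers the guild treasury by 56, which costs Player 6 their own share of that drop: 5.8/8 × 56 = 40.60.
Net gain = 56 − 40.60 = 15.40. The private return per contributed unit (0.7250) is below 1, so free-riding is indeed the best response regardless of what the others do.

15.40 gold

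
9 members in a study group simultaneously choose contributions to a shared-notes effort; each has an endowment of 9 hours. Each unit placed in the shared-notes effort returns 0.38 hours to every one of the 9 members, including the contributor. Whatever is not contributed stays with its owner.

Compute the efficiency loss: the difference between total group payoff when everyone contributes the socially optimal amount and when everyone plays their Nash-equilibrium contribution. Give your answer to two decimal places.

The private return per contributed unit is 0.38 < 1, so contributing 0 is dominant for every player. At the Nash equilibrium everyone keeps their 9, and the group total is 9 × 9 = 81.
Each contributed unit returns 3.420 to the group as a whole (0.38 to each of 9 players), which exceeds 1, so the social optimum is full contribution: group total = 3.420 × 81 = 277.02.
Efficiency loss = 277.02 − 81 = 196.02.

196.02 hours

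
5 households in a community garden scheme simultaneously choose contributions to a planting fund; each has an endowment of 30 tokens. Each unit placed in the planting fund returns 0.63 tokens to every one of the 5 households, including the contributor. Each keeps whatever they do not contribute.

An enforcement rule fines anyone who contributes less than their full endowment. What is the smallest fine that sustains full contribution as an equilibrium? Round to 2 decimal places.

Given the others contribute fully, the best deviation is to contribute 0 (any partial contribution still incurs the fine and gives up units whose private return 0.63 is below 1).
Deviating from 30 to 0 saves 30 tokens but forfeits the deviator's share of the drop in the planting fund: 0.63 × 30 = 18.90.
So the deviation gain is 30 − 18.90 = 11.10, and the fine must be at least 11.10 tokens to wipe it out.

11.10 tokens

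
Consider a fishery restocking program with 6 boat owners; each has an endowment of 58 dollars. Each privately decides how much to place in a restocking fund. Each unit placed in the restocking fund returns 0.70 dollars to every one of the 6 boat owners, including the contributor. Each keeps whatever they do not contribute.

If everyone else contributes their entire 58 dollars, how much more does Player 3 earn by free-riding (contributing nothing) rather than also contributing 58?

17.40 dollars

Switching from a contribution of 58 to 0 lets Player 3 keep an extra 58 dollars, but lowers the restocking fund by 58, which costs Player 3 their own share of that drop: 0.70 × 58 = 40.60.
Net gain = 58 − 40.60 = 17.40. The private return per contributed unit (0.70) is below 1, so free-riding is indeed the best response regardless of what the others do.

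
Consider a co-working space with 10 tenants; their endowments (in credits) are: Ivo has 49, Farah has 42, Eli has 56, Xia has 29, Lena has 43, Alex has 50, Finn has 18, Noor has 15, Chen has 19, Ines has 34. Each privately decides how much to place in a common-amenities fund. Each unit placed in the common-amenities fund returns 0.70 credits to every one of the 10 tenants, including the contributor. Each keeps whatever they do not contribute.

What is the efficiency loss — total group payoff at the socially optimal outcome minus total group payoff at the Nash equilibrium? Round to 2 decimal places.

2130.00 credits

The private return per contributed unit is 0.70 < 1 for everyone, so the Nash equilibrium is zero contribution and the group total is Σ E_j = 49 + 42 + 56 + 29 + 43 + 50 + 18 + 15 + 19 + 34 = 355.
Each contributed unit returns 7.000 to the group, so the social optimum is full contribution by everyone: group total = 7.000 × 355 = 2485.00.
Efficiency loss = (7.000 − 1) × 355 = 2130.00.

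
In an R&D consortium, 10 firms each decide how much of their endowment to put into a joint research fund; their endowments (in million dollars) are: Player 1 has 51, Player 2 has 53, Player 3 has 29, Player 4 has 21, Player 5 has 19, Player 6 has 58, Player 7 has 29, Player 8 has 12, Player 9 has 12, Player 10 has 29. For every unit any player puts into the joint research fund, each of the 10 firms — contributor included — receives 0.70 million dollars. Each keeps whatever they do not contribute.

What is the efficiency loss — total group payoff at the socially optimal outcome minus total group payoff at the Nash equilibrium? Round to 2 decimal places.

1878.00 million dollars

The private return per contributed unit is 0.70 < 1 for everyone, so the Nash equilibrium is zero contribution and the group total is Σ E_j = 51 + 53 + 29 + 21 + 19 + 58 + 29 + 12 + 12 + 29 = 313.
Each contributed unit returns 7.000 to the group, so the social optimum is full contribution by everyone: group total = 7.000 × 313 = 2191.00.
Efficiency loss = (7.000 − 1) × 313 = 1878.00.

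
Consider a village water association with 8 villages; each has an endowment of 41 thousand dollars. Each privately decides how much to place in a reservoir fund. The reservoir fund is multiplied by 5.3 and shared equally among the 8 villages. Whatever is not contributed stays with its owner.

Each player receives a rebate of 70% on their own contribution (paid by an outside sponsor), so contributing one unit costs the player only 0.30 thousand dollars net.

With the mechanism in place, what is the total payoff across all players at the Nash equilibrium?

1968.00 thousand dollars

Under the mechanism each unit contributed yields (5.3/8) / 0.30 = 2.2083 back to its contributor per unit of net cost, which exceeds 1, making full contribution the dominant choice for everyone.
At the Nash equilibrium everyone contributes 41. Group total payoff = 8 × (41 × 0.70 + 5.3 × 41) = 1968.00.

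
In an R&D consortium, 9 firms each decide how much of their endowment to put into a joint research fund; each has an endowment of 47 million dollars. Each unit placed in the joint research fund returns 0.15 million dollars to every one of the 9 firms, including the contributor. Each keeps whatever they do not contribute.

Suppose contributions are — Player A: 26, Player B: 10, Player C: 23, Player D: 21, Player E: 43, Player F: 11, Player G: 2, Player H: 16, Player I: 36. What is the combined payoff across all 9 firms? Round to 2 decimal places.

488.80 million dollars

Total contributed: 26 + 10 + 23 + 21 + 43 + 11 + 2 + 16 + 36 = 188; total kept: 9 × 47 − 188 = 235.
The joint research fund pays out 0.15 × 9 × 188 = 253.80 in aggregate.
Group total = 235 + 253.80 = 488.80.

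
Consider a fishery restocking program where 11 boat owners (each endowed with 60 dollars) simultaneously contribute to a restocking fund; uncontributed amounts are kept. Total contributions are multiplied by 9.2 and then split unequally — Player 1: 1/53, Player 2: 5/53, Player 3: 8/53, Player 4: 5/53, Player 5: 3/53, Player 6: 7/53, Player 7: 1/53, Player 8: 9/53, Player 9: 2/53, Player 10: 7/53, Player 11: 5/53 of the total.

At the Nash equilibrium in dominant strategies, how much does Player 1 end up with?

101.66 dollars

Each unit j contributes comes back to j as 9.2 × (j's share), so j prefers to contribute only if that share exceeds 1/9.2 = 0.1087; otherwise keeping the unit dominates.
Player 3, Player 6, Player 8 and Player 10 clear that bar, contributing 60 each; the remaining 7 contribute 0. Total contributed: 240.
Player 1 keeps 60 and receives 9.2 × 240 × 1/53 = 41.66 from the restocking fund, for a payoff of 101.66.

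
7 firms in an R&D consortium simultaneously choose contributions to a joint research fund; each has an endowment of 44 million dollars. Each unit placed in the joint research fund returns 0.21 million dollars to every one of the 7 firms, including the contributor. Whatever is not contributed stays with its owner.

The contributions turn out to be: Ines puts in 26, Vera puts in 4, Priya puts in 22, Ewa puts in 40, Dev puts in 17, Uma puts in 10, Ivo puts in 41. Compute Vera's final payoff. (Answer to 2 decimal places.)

Total contributed: 26 + 4 + 22 + 40 + 17 + 10 + 41 = 160.
Each receives 0.21 × 160 = 33.60 from the joint research fund.
Vera keeps 44 − 4 = 40, so Vera's payoff is 40 + 33.60 = 73.60.

73.60 million dollars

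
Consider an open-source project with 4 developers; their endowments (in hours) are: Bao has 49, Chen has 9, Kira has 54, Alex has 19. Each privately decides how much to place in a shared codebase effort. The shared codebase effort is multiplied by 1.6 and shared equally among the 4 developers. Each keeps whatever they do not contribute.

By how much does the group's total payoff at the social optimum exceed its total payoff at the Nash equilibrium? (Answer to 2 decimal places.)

78.60 hours

The private return per contributed unit is 1.6/4 = 0.4000 < 1 for every player regardless of endowment, so the Nash equilibrium is zero contribution and the group total is Σ E_j = 49 + 9 + 54 + 19 = 131.
Each contributed unit returns 1.600 to the group, so the social optimum is full contribution by everyone: group total = 1.600 × 131 = 209.60.
Efficiency loss = (1.600 − 1) × 131 = 78.60.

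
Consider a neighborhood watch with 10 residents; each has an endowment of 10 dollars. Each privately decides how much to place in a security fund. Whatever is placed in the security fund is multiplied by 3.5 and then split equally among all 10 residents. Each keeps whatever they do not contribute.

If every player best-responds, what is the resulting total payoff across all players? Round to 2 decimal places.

100.00 dollars

Each contributed unit returns 3.5/10 = 0.3500 to its contributor — below 1 — so contributing 0 is dominant for every player. At the Nash equilibrium everyone keeps their 10, and the group total is 10 × 10 = 100.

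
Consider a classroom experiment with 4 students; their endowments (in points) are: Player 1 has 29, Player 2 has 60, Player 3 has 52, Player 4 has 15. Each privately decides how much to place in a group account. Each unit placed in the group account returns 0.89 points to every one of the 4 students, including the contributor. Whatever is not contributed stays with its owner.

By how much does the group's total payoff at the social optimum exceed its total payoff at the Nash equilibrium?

399.36 points

The private return per contributed unit is 0.89 < 1 for everyone, so the Nash equilibrium is zero contribution and the group total is Σ E_j = 29 + 60 + 52 + 15 = 156.
Each contributed unit returns 3.560 to the group, so the social optimum is full contribution by everyone: group total = 3.560 × 156 = 555.36.
Efficiency loss = (3.560 − 1) × 156 = 399.36.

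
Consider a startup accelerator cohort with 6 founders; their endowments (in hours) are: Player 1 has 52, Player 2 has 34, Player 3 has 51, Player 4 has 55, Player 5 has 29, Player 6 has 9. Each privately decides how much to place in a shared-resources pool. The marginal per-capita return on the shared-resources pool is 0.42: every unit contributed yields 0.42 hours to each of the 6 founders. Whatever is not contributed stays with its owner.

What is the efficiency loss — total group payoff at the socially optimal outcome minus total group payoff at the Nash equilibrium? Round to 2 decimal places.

349.60 hours

The private return per contributed unit is 0.42 < 1 for everyone, so the Nash equilibrium is zero contribution and the group total is Σ E_j = 52 + 34 + 51 + 55 + 29 + 9 = 230.
Each contributed unit returns 2.520 to the group, so the social optimum is full contribution by everyone: group total = 2.520 × 230 = 579.60.
Efficiency loss = (2.520 − 1) × 230 = 349.60.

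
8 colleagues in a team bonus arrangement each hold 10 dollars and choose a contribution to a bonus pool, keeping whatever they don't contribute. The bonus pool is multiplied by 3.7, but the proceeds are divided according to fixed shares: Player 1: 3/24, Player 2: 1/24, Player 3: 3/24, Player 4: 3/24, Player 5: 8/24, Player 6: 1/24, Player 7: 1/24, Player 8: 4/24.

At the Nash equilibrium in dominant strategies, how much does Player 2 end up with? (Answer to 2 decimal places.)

11.54 dollars

A player with share s gets back 3.7·s per unit contributed, so full contribution is dominant for anyone with s > 1/3.7 = 0.2703 and zero contribution is dominant for anyone below.
The only share above 0.2703 is Player 5's 8/24, contributing 10; the remaining 7 contribute 0. Total contributed: 10.
Player 2 keeps 10 and receives 3.7 × 10 × 1/24 = 1.54 from the bonus pool, for a payoff of 11.54.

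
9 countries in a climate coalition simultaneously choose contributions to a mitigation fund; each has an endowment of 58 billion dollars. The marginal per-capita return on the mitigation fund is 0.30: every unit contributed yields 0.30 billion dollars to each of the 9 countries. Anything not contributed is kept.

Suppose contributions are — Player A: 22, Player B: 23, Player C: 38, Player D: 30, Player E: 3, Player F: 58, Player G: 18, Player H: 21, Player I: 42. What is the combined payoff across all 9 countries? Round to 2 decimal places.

955.50 billion dollars

Total contributed: 22 + 23 + 38 + 30 + 3 + 58 + 18 + 21 + 42 = 255; total kept: 9 × 58 − 255 = 267.
The mitigation fund pays out 0.30 × 9 × 255 = 688.50 in aggregate.
Group total = 267 + 688.50 = 955.50.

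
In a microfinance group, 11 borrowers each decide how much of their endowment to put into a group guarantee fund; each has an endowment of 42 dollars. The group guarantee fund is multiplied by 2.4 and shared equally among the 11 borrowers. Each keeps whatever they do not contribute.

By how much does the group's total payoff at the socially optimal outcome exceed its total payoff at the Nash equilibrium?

646.80 dollars

Each contributed unit returns 2.4/11 = 0.2182 to its contributor — below 1 — so contributing 0 is dominant for every player. At the Nash equilibrium everyone keeps their 42, and the group total is 11 × 42 = 462.
Each contributed unit returns 2.400 to the group as a whole (0.2182 to each of 11 players), which exceeds 1, so the social optimum is full contribution: group total = 2.400 × 462 = 1108.80.
Efficiency loss = 1108.80 − 462 = 646.80.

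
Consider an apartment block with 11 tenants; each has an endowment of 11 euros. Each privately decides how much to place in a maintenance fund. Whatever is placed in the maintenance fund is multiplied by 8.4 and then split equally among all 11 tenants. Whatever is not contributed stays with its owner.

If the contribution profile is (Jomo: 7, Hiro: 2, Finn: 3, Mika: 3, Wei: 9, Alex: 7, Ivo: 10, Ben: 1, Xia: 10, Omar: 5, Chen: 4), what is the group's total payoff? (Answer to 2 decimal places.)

572.40 euros

Total contributed: 7 + 2 + 3 + 3 + 9 + 7 + 10 + 1 + 10 + 5 + 4 = 61; total kept: 11 × 11 − 61 = 60.
The maintenance fund pays out 8.4 × 61 = 512.40 in aggregate.
Group total = 60 + 512.40 = 572.40.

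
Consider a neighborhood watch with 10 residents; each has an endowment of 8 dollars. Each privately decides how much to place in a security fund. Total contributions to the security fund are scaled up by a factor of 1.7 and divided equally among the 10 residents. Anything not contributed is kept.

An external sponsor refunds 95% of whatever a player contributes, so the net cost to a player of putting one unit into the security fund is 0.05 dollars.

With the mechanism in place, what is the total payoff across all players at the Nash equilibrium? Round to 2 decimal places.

212.00 dollars

With the mechanism, a contributed unit returns (1.7/10) / 0.05 = 3.4000 per unit of net cost to the contributor — now above 1 — so contributing fully is weakly dominant for every player.
So the Nash equilibrium is full contribution by all 10; the group earns 10 × (8 × 0.95 + 1.7 × 8) = 212.00.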